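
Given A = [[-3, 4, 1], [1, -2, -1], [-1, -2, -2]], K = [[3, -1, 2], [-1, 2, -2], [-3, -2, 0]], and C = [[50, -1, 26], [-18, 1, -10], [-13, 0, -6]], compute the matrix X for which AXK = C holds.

Isolating X: multiply by A⁻¹ from the left and K⁻¹ from the right, so X = A⁻¹CK⁻¹.
det A = 2; the adjugate gives A⁻¹ = [[1, 3, -1], [3/2, 7/2, -1], [-2, -5, 1]].
K has determinant -2; K⁻¹ = [[2, 2, 1], [-3, -3, -2], [-4, -9/2, -5/2]].
A⁻¹C = [[9, 2, 2], [25, 2, 10], [-23, -3, -8]].
X = (A⁻¹C)K⁻¹ = [[4, 3, 0], [4, -1, -4], [-5, -1, 3]].

X = [[4, 3, 0], [4, -1, -4], [-5, -1, 3]]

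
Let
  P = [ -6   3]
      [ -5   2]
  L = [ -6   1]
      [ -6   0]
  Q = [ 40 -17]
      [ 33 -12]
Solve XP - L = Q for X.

XP = Q + L = [[34, -16], [27, -12]].
Since P sits to the right of X, X = (Q + L)P⁻¹.
det P = 3, so P⁻¹ = [[2/3, -1], [5/3, -2]].
X = (Q + L)P⁻¹ = [[-4, -2], [-2, -3]].

X = [[-4, -2], [-2, -3]]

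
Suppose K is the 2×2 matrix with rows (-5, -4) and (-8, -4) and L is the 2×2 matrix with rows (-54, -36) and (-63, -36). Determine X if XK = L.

X = [[6, 3], [3, 6]]

Right-multiplying both sides by K⁻¹ gives X = LK⁻¹.
det K = -12; the adjugate gives K⁻¹ = [[1/3, -1/3], [-2/3, 5/12]].
X = LK⁻¹ = [[-54, -36], [-63, -36]] · [[1/3, -1/3], [-2/3, 5/12]] = [[6, 3], [3, 6]].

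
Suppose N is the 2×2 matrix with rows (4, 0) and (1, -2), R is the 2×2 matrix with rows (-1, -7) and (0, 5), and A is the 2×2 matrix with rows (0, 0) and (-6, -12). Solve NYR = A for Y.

Y = [[0, 0], [-3, -3]]

Y = N⁻¹AR⁻¹ (apply N⁻¹ on the left and R⁻¹ on the right).
det N = -8; the adjugate gives N⁻¹ = [[1/4, 0], [1/8, -1/2]].
det R = -5, so R⁻¹ = [[-1, -7/5], [0, 1/5]].
N⁻¹A = [[0, 0], [3, 6]].
Y = (N⁻¹A)R⁻¹ = [[0, 0], [-3, -3]].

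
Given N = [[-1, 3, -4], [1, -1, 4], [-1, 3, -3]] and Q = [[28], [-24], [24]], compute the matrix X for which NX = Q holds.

X = [[-6], [2], [-4]]

Left-multiplying both sides by N⁻¹ gives X = N⁻¹Q.
det N = -2, so N⁻¹ = [[9/2, 3/2, -4], [1/2, 1/2, 0], [-1, 0, 1]].
X = N⁻¹Q = [[9/2, 3/2, -4], [1/2, 1/2, 0], [-1, 0, 1]] · [[28], [-24], [24]] = [[-6], [2], [-4]].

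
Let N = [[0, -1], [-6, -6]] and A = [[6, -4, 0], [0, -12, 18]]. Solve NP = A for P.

P = [[6, -2, -3], [-6, 4, 0]]

Left-multiplying both sides by N⁻¹ gives P = N⁻¹A.
det N = -6, so N⁻¹ = [[1, -1/6], [-1, 0]].
P = N⁻¹A = [[1, -1/6], [-1, 0]] · [[6, -4, 0], [0, -12, 18]] = [[6, -2, -3], [-6, 4, 0]].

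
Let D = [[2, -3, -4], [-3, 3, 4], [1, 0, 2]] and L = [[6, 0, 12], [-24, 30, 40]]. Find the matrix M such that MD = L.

M = [[0, 0, 6], [-6, 4, 0]]

D is on the right of M, so right-multiply by D⁻¹: M = LD⁻¹.
det D = -6; the adjugate gives D⁻¹ = [[-1, -1, 0], [-5/3, -4/3, -2/3], [1/2, 1/2, 1/2]].
M = LD⁻¹ = [[6, 0, 12], [-24, 30, 40]] · [[-1, -1, 0], [-5/3, -4/3, -2/3], [1/2, 1/2, 1/2]] = [[0, 0, 6], [-6, 4, 0]].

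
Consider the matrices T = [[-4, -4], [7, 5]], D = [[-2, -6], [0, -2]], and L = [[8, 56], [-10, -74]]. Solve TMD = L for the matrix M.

Left-multiply by T⁻¹ and right-multiply by D⁻¹: M = T⁻¹LD⁻¹.
det T = 8, so T⁻¹ = [[5/8, 1/2], [-7/8, -1/2]].
D has determinant 4; D⁻¹ = [[-1/2, 3/2], [0, -1/2]].
T⁻¹L = [[0, -2], [-2, -12]].
M = (T⁻¹L)D⁻¹ = [[0, 1], [1, 3]].

M = [[0, 1], [1, 3]]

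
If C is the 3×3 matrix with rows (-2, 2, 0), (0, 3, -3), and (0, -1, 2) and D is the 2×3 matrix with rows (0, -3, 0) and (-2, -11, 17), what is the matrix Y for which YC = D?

Y = [[0, -2, -3], [1, -3, 4]]

Right-multiplying both sides by C⁻¹ gives Y = DC⁻¹.
det C = -6, so C⁻¹ = [[-1/2, 2/3, 1], [0, 2/3, 1], [0, 1/3, 1]].
Y = DC⁻¹ = [[0, -3, 0], [-2, -11, 17]] · [[-1/2, 2/3, 1], [0, 2/3, 1], [0, 1/3, 1]] = [[0, -2, -3], [1, -3, 4]].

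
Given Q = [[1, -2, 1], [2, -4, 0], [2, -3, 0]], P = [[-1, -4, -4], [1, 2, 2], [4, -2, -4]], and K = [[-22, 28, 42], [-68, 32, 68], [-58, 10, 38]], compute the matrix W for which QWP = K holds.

Isolating W: multiply by Q⁻¹ from the left and P⁻¹ from the right, so W = Q⁻¹KP⁻¹.
Q has determinant 2; Q⁻¹ = [[0, -3/2, 2], [0, -1, 1], [1, -1/2, 0]].
P has determinant -4; P⁻¹ = [[1, 2, 0], [-3, -5, 1/2], [5/2, 9/2, -1/2]].
Q⁻¹K = [[-14, -28, -26], [10, -22, -30], [12, 12, 8]].
W = (Q⁻¹K)P⁻¹ = [[5, -5, -1], [1, -5, 4], [-4, 0, 2]].

W = [[5, -5, -1], [1, -5, 4], [-4, 0, 2]]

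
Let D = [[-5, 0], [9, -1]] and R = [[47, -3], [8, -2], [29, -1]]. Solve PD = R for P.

Since D sits to the right of P, P = RD⁻¹.
det D = 5, so D⁻¹ = [[-1/5, 0], [-9/5, -1]].
P = RD⁻¹ = [[47, -3], [8, -2], [29, -1]] · [[-1/5, 0], [-9/5, -1]] = [[-4, 3], [2, 2], [-4, 1]].

P = [[-4, 3], [2, 2], [-4, 1]]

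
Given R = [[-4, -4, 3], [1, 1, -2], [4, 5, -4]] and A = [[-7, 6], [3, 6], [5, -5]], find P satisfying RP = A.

R is on the left of P, so left-multiply by R⁻¹: P = R⁻¹A.
det R = -5; the adjugate gives R⁻¹ = [[-6/5, 1/5, -1], [4/5, -4/5, 1], [-1/5, -4/5, 0]].
P = R⁻¹A = [[-6/5, 1/5, -1], [4/5, -4/5, 1], [-1/5, -4/5, 0]] · [[-7, 6], [3, 6], [5, -5]] = [[4, -1], [-3, -5], [-1, -6]].

P = [[4, -1], [-3, -5], [-1, -6]]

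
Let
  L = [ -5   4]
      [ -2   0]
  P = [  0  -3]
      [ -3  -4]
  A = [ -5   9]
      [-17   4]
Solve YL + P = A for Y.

YL = A − P = [[-5, 12], [-14, 8]].
Since L sits to the right of Y, Y = (A − P)L⁻¹.
L has determinant 8; L⁻¹ = [[0, -1/2], [1/4, -5/8]].
Y = (A − P)L⁻¹ = [[3, -5], [2, 2]].

Y = [[3, -5], [2, 2]]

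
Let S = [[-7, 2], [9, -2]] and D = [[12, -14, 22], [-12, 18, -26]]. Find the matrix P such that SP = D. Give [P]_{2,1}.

Left-multiplying both sides by S⁻¹ gives P = S⁻¹D.
det S = -4; the adjugate gives S⁻¹ = [[1/2, 1/2], [9/4, 7/4]].
P = S⁻¹D = [[1/2, 1/2], [9/4, 7/4]] · [[12, -14, 22], [-12, 18, -26]] = [[0, 2, -2], [6, 0, 4]].

6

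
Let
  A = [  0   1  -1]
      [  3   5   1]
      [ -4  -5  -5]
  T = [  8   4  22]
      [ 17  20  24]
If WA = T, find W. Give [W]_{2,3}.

-5

Right-multiplying both sides by A⁻¹ gives W = TA⁻¹.
A has determinant 6; A⁻¹ = [[-10/3, 5/3, 1], [11/6, -2/3, -1/2], [5/6, -2/3, -1/2]].
W = TA⁻¹ = [[8, 4, 22], [17, 20, 24]] · [[-10/3, 5/3, 1], [11/6, -2/3, -1/2], [5/6, -2/3, -1/2]] = [[-1, -4, -5], [0, -1, -5]].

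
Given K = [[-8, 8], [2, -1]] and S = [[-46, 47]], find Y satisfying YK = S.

Y = [[6, 1]]

K is on the right of Y, so right-multiply by K⁻¹: Y = SK⁻¹.
K has determinant -8; K⁻¹ = [[1/8, 1], [1/4, 1]].
Y = SK⁻¹ = [[-46, 47]] · [[1/8, 1], [1/4, 1]] = [[6, 1]].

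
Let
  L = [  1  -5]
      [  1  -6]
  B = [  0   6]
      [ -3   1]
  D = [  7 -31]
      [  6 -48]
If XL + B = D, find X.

X = [[5, 2], [5, 4]]

XL = D − B = [[7, -37], [9, -49]].
Since L sits to the right of X, X = (D − B)L⁻¹.
det L = -1, so L⁻¹ = [[6, -5], [1, -1]].
X = (D − B)L⁻¹ = [[5, 2], [5, 4]].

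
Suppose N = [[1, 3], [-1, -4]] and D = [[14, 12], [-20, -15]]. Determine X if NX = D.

X = [[-4, 3], [6, 3]]

N is on the left of X, so left-multiply by N⁻¹: X = N⁻¹D.
det N = -1; the adjugate gives N⁻¹ = [[4, 3], [-1, -1]].
X = N⁻¹D = [[4, 3], [-1, -1]] · [[14, 12], [-20, -15]] = [[-4, 3], [6, 3]].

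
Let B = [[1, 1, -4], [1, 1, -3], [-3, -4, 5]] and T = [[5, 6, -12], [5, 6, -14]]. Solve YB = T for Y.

B is on the right of Y, so right-multiply by B⁻¹: Y = TB⁻¹.
det B = 1, so B⁻¹ = [[-7, 11, 1], [4, -7, -1], [-1, 1, 0]].
Y = TB⁻¹ = [[5, 6, -12], [5, 6, -14]] · [[-7, 11, 1], [4, -7, -1], [-1, 1, 0]] = [[1, 1, -1], [3, -1, -1]].

Y = [[1, 1, -1], [3, -1, -1]]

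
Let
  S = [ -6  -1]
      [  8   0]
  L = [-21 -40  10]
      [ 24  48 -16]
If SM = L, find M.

M = [[3, 6, -2], [3, 4, 2]]

Left-multiplying both sides by S⁻¹ gives M = S⁻¹L.
det S = 8, so S⁻¹ = [[0, 1/8], [-1, -3/4]].
M = S⁻¹L = [[0, 1/8], [-1, -3/4]] · [[-21, -40, 10], [24, 48, -16]] = [[3, 6, -2], [3, 4, 2]].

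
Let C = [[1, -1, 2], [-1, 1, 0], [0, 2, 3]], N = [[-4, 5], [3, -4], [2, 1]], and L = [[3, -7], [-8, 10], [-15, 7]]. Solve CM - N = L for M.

CM = L + N = [[-1, -2], [-5, 6], [-13, 8]].
Since C multiplies M on the left, M = C⁻¹(L + N).
det C = -4; the adjugate gives C⁻¹ = [[-3/4, -7/4, 1/2], [-3/4, -3/4, 1/2], [1/2, 1/2, 0]].
M = C⁻¹(L + N) = [[3, -5], [-2, 1], [-3, 2]].

M = [[3, -5], [-2, 1], [-3, 2]]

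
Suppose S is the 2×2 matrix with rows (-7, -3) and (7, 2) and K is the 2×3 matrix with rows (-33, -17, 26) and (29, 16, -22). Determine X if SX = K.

X = [[3, 2, -2], [4, 1, -4]]

Left-multiplying both sides by S⁻¹ gives X = S⁻¹K.
det S = 7; the adjugate gives S⁻¹ = [[2/7, 3/7], [-1, -1]].
X = S⁻¹K = [[2/7, 3/7], [-1, -1]] · [[-33, -17, 26], [29, 16, -22]] = [[3, 2, -2], [4, 1, -4]].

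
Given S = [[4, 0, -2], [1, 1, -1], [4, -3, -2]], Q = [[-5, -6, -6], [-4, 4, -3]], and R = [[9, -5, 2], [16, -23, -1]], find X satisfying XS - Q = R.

XS = R + Q = [[4, -11, -4], [12, -19, -4]].
Right-multiplying both sides by S⁻¹ gives X = (R + Q)S⁻¹.
det S = -6, so S⁻¹ = [[5/6, -1, -1/3], [1/3, 0, -1/3], [7/6, -2, -2/3]].
X = (R + Q)S⁻¹ = [[-5, 4, 5], [-1, -4, 5]].

X = [[-5, 4, 5], [-1, -4, 5]]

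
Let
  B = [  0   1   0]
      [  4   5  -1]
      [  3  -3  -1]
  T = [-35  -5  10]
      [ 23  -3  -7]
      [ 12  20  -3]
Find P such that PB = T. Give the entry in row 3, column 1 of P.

Right-multiplying both sides by B⁻¹ gives P = TB⁻¹.
det B = 1; the adjugate gives B⁻¹ = [[-8, 1, -1], [1, 0, 0], [-27, 3, -4]].
P = TB⁻¹ = [[-35, -5, 10], [23, -3, -7], [12, 20, -3]] · [[-8, 1, -1], [1, 0, 0], [-27, 3, -4]] = [[5, -5, -5], [2, 2, 5], [5, 3, 0]].

5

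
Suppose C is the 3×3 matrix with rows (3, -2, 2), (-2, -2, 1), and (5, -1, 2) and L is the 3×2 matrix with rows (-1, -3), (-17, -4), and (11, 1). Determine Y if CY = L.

Y = [[3, -1], [6, 6], [1, 6]]

Left-multiplying both sides by C⁻¹ gives Y = C⁻¹L.
C has determinant -3; C⁻¹ = [[1, -2/3, -2/3], [-3, 4/3, 7/3], [-4, 7/3, 10/3]].
Y = C⁻¹L = [[1, -2/3, -2/3], [-3, 4/3, 7/3], [-4, 7/3, 10/3]] · [[-1, -3], [-17, -4], [11, 1]] = [[3, -1], [6, 6], [1, 6]].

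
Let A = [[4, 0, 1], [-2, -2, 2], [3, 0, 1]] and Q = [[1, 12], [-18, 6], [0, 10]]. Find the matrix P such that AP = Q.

P = [[1, 2], [5, -1], [-3, 4]]

Left-multiplying both sides by A⁻¹ gives P = A⁻¹Q.
det A = -2, so A⁻¹ = [[1, 0, -1], [-4, -1/2, 5], [-3, 0, 4]].
P = A⁻¹Q = [[1, 0, -1], [-4, -1/2, 5], [-3, 0, 4]] · [[1, 12], [-18, 6], [0, 10]] = [[1, 2], [5, -1], [-3, 4]].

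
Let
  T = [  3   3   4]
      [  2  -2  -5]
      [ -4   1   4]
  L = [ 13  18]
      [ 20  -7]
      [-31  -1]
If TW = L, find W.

W = [[6, 3], [1, -1], [-2, 3]]

T is on the left of W, so left-multiply by T⁻¹: W = T⁻¹L.
det T = 3, so T⁻¹ = [[-1, -8/3, -7/3], [4, 28/3, 23/3], [-2, -5, -4]].
W = T⁻¹L = [[-1, -8/3, -7/3], [4, 28/3, 23/3], [-2, -5, -4]] · [[13, 18], [20, -7], [-31, -1]] = [[6, 3], [1, -1], [-2, 3]].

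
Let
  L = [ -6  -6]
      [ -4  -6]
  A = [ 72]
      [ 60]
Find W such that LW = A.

Left-multiplying both sides by L⁻¹ gives W = L⁻¹A.
det L = 12, so L⁻¹ = [[-1/2, 1/2], [1/3, -1/2]].
W = L⁻¹A = [[-1/2, 1/2], [1/3, -1/2]] · [[72], [60]] = [[-6], [-6]].

W = [[-6], [-6]]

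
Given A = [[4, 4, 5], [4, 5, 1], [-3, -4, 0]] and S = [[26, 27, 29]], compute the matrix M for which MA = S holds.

Right-multiplying both sides by A⁻¹ gives M = SA⁻¹.
det A = -1, so A⁻¹ = [[-4, 20, 21], [3, -15, -16], [1, -4, -4]].
M = SA⁻¹ = [[26, 27, 29]] · [[-4, 20, 21], [3, -15, -16], [1, -4, -4]] = [[6, -1, -2]].

M = [[6, -1, -2]]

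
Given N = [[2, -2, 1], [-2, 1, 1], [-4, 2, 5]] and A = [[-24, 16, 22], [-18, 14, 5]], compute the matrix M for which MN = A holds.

Since N sits to the right of M, M = AN⁻¹.
det N = -6, so N⁻¹ = [[-1/2, -2, 1/2], [-1, -7/3, 2/3], [0, -2/3, 1/3]].
M = AN⁻¹ = [[-24, 16, 22], [-18, 14, 5]] · [[-1/2, -2, 1/2], [-1, -7/3, 2/3], [0, -2/3, 1/3]] = [[-4, -4, 6], [-5, 0, 2]].

M = [[-4, -4, 6], [-5, 0, 2]]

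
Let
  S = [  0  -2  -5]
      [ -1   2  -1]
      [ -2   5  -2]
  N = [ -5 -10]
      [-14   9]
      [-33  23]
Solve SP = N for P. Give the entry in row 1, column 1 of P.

Left-multiplying both sides by S⁻¹ gives P = S⁻¹N.
det S = 5; the adjugate gives S⁻¹ = [[1/5, -29/5, 12/5], [0, -2, 1], [-1/5, 4/5, -2/5]].
P = S⁻¹N = [[1/5, -29/5, 12/5], [0, -2, 1], [-1/5, 4/5, -2/5]] · [[-5, -10], [-14, 9], [-33, 23]] = [[1, 1], [-5, 5], [3, 0]].

1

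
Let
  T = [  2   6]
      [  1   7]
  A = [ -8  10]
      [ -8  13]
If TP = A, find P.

Since T multiplies P on the left, P = T⁻¹A.
det T = 8, so T⁻¹ = [[7/8, -3/4], [-1/8, 1/4]].
P = T⁻¹A = [[7/8, -3/4], [-1/8, 1/4]] · [[-8, 10], [-8, 13]] = [[-1, -1], [-1, 2]].

P = [[-1, -1], [-1, 2]]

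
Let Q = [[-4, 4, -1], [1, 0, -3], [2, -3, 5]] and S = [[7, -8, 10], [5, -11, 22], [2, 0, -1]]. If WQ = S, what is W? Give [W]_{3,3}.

4

Since Q sits to the right of W, W = SQ⁻¹.
det Q = -5; the adjugate gives Q⁻¹ = [[9/5, 17/5, 12/5], [11/5, 18/5, 13/5], [3/5, 4/5, 4/5]].
W = SQ⁻¹ = [[7, -8, 10], [5, -11, 22], [2, 0, -1]] · [[9/5, 17/5, 12/5], [11/5, 18/5, 13/5], [3/5, 4/5, 4/5]] = [[1, 3, 4], [-2, -5, 1], [3, 6, 4]].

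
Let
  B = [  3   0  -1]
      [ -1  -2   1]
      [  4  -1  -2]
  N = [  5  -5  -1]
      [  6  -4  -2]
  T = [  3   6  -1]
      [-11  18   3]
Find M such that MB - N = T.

M = [[4, 0, -1], [2, -5, -4]]

MB = T + N = [[8, 1, -2], [-5, 14, 1]].
B is on the right of M, so right-multiply by B⁻¹: M = (T + N)B⁻¹.
B has determinant 6; B⁻¹ = [[5/6, 1/6, -1/3], [1/3, -1/3, -1/3], [3/2, 1/2, -1]].
M = (T + N)B⁻¹ = [[4, 0, -1], [2, -5, -4]].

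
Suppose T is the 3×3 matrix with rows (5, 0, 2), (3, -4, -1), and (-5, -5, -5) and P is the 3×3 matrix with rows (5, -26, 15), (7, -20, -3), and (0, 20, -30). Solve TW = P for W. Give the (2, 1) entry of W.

-1

Left-multiplying both sides by T⁻¹ gives W = T⁻¹P.
det T = 5, so T⁻¹ = [[3, -2, 8/5], [4, -3, 11/5], [-7, 5, -4]].
W = T⁻¹P = [[3, -2, 8/5], [4, -3, 11/5], [-7, 5, -4]] · [[5, -26, 15], [7, -20, -3], [0, 20, -30]] = [[1, -6, 3], [-1, 0, 3], [0, 2, 0]].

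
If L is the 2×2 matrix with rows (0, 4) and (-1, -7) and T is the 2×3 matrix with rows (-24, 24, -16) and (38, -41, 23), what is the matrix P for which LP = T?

P = [[4, -1, 5], [-6, 6, -4]]

L is on the left of P, so left-multiply by L⁻¹: P = L⁻¹T.
det L = 4, so L⁻¹ = [[-7/4, -1], [1/4, 0]].
P = L⁻¹T = [[-7/4, -1], [1/4, 0]] · [[-24, 24, -16], [38, -41, 23]] = [[4, -1, 5], [-6, 6, -4]].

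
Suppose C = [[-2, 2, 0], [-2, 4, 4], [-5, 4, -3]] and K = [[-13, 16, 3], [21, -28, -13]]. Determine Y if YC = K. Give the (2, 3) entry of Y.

-1

Since C sits to the right of Y, Y = KC⁻¹.
C has determinant 4; C⁻¹ = [[-7, 3/2, 2], [-13/2, 3/2, 2], [3, -1/2, -1]].
Y = KC⁻¹ = [[-13, 16, 3], [21, -28, -13]] · [[-7, 3/2, 2], [-13/2, 3/2, 2], [3, -1/2, -1]] = [[-4, 3, 3], [-4, -4, -1]].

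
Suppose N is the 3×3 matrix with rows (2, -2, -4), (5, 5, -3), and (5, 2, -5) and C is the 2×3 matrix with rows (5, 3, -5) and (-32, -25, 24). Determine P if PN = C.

N is on the right of P, so right-multiply by N⁻¹: P = CN⁻¹.
det N = 2; the adjugate gives N⁻¹ = [[-19/2, -9, 13], [5, 5, -7], [-15/2, -7, 10]].
P = CN⁻¹ = [[5, 3, -5], [-32, -25, 24]] · [[-19/2, -9, 13], [5, 5, -7], [-15/2, -7, 10]] = [[5, 5, -6], [-1, -5, -1]].

P = [[5, 5, -6], [-1, -5, -1]]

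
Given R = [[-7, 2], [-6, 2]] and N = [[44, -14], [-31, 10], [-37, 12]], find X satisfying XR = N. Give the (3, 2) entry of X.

Right-multiplying both sides by R⁻¹ gives X = NR⁻¹.
det R = -2; the adjugate gives R⁻¹ = [[-1, 1], [-3, 7/2]].
X = NR⁻¹ = [[44, -14], [-31, 10], [-37, 12]] · [[-1, 1], [-3, 7/2]] = [[-2, -5], [1, 4], [1, 5]].

5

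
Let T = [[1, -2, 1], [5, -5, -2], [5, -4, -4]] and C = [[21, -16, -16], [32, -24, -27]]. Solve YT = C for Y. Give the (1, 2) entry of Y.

4

T is on the right of Y, so right-multiply by T⁻¹: Y = CT⁻¹.
det T = -3; the adjugate gives T⁻¹ = [[-4, 4, -3], [-10/3, 3, -7/3], [-5/3, 2, -5/3]].
Y = CT⁻¹ = [[21, -16, -16], [32, -24, -27]] · [[-4, 4, -3], [-10/3, 3, -7/3], [-5/3, 2, -5/3]] = [[-4, 4, 1], [-3, 2, 5]].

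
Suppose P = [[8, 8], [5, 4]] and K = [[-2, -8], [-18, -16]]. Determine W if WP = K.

W = [[-4, 6], [-1, -2]]

P is on the right of W, so right-multiply by P⁻¹: W = KP⁻¹.
det P = -8; the adjugate gives P⁻¹ = [[-1/2, 1], [5/8, -1]].
W = KP⁻¹ = [[-2, -8], [-18, -16]] · [[-1/2, 1], [5/8, -1]] = [[-4, 6], [-1, -2]].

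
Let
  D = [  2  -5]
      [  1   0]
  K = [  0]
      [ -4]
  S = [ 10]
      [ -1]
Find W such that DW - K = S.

W = [[-5], [-4]]

DW = S + K = [[10], [-5]].
D is on the left of W, so left-multiply by D⁻¹: W = D⁻¹(S + K).
det D = 5, so D⁻¹ = [[0, 1], [-1/5, 2/5]].
W = D⁻¹(S + K) = [[-5], [-4]].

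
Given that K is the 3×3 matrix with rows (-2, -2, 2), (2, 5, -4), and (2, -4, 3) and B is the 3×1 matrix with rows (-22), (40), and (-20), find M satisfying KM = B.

Left-multiplying both sides by K⁻¹ gives M = K⁻¹B.
det K = -6; the adjugate gives K⁻¹ = [[1/6, 1/3, 1/3], [7/3, 5/3, 2/3], [3, 2, 1]].
M = K⁻¹B = [[1/6, 1/3, 1/3], [7/3, 5/3, 2/3], [3, 2, 1]] · [[-22], [40], [-20]] = [[3], [2], [-6]].

M = [[3], [2], [-6]]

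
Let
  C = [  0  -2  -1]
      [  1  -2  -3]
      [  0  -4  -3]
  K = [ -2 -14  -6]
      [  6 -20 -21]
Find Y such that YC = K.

Y = [[3, -2, 3], [6, 6, -1]]

Right-multiplying both sides by C⁻¹ gives Y = KC⁻¹.
det C = -2; the adjugate gives C⁻¹ = [[3, 1, -2], [-3/2, 0, 1/2], [2, 0, -1]].
Y = KC⁻¹ = [[-2, -14, -6], [6, -20, -21]] · [[3, 1, -2], [-3/2, 0, 1/2], [2, 0, -1]] = [[3, -2, 3], [6, 6, -1]].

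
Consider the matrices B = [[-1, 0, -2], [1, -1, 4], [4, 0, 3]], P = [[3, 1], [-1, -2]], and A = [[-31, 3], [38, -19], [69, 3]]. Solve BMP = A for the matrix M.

M = [[3, 0], [4, -3], [5, 4]]

M = B⁻¹AP⁻¹ (apply B⁻¹ on the left and P⁻¹ on the right).
B has determinant -5; B⁻¹ = [[3/5, 0, 2/5], [-13/5, -1, -2/5], [-4/5, 0, -1/5]].
det P = -5, so P⁻¹ = [[2/5, 1/5], [-1/5, -3/5]].
B⁻¹A = [[9, 3], [15, 10], [11, -3]].
M = (B⁻¹A)P⁻¹ = [[3, 0], [4, -3], [5, 4]].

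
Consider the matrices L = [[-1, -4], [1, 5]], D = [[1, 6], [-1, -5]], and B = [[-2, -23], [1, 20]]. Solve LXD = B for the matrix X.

X = [[5, -1], [2, 3]]

X = L⁻¹BD⁻¹ (apply L⁻¹ on the left and D⁻¹ on the right).
det L = -1; the adjugate gives L⁻¹ = [[-5, -4], [1, 1]].
det D = 1, so D⁻¹ = [[-5, -6], [1, 1]].
L⁻¹B = [[6, 35], [-1, -3]].
X = (L⁻¹B)D⁻¹ = [[5, -1], [2, 3]].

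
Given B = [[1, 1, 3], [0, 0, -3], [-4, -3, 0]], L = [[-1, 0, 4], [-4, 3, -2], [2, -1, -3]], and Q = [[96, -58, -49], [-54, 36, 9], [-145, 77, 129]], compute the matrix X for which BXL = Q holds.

Isolating X: multiply by B⁻¹ from the left and L⁻¹ from the right, so X = B⁻¹QL⁻¹.
B has determinant 3; B⁻¹ = [[-3, -3, -1], [4, 4, 1], [0, -1/3, 0]].
det L = 3, so L⁻¹ = [[-11/3, -4/3, -4], [-16/3, -5/3, -6], [-2/3, -1/3, -1]].
B⁻¹Q = [[19, -11, -9], [23, -11, -31], [18, -12, -3]].
X = (B⁻¹Q)L⁻¹ = [[-5, -4, -1], [-5, -2, 5], [0, -3, 3]].

X = [[-5, -4, -1], [-5, -2, 5], [0, -3, 3]]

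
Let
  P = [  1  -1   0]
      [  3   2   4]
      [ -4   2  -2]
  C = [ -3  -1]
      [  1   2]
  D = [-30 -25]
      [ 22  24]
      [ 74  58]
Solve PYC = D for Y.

Y = [[2, -4], [-5, 5], [0, 3]]

Y = P⁻¹DC⁻¹ (apply P⁻¹ on the left and C⁻¹ on the right).
P has determinant -2; P⁻¹ = [[6, 1, 2], [5, 1, 2], [-7, -1, -5/2]].
det C = -5; the adjugate gives C⁻¹ = [[-2/5, -1/5], [1/5, 3/5]].
P⁻¹D = [[-10, -10], [20, 15], [3, 6]].
Y = (P⁻¹D)C⁻¹ = [[2, -4], [-5, 5], [0, 3]].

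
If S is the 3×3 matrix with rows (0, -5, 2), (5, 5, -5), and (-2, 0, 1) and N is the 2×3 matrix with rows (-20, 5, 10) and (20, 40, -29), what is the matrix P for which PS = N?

Right-multiplying both sides by S⁻¹ gives P = NS⁻¹.
det S = -5, so S⁻¹ = [[-1, -1, -3], [-1, -4/5, -2], [-2, -2, -5]].
P = NS⁻¹ = [[-20, 5, 10], [20, 40, -29]] · [[-1, -1, -3], [-1, -4/5, -2], [-2, -2, -5]] = [[-5, -4, 0], [-2, 6, 5]].

P = [[-5, -4, 0], [-2, 6, 5]]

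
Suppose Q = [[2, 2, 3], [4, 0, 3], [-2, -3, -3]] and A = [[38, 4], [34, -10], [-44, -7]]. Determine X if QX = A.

X = [[4, -4], [6, 3], [6, 2]]

Q is on the left of X, so left-multiply by Q⁻¹: X = Q⁻¹A.
Q has determinant -6; Q⁻¹ = [[-3/2, 1/2, -1], [-1, 0, -1], [2, -1/3, 4/3]].
X = Q⁻¹A = [[-3/2, 1/2, -1], [-1, 0, -1], [2, -1/3, 4/3]] · [[38, 4], [34, -10], [-44, -7]] = [[4, -4], [6, 3], [6, 2]].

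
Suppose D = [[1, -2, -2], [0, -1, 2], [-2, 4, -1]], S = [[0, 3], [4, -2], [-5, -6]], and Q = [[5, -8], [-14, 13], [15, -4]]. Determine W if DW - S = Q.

DW = Q + S = [[5, -5], [-10, 11], [10, -10]].
Left-multiplying both sides by D⁻¹ gives W = D⁻¹(Q + S).
det D = 5; the adjugate gives D⁻¹ = [[-7/5, -2, -6/5], [-4/5, -1, -2/5], [-2/5, 0, -1/5]].
W = D⁻¹(Q + S) = [[1, -3], [2, -3], [-4, 4]].

W = [[1, -3], [2, -3], [-4, 4]]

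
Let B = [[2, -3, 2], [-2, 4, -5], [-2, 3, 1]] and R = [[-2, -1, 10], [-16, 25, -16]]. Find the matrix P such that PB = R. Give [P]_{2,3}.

B is on the right of P, so right-multiply by B⁻¹: P = RB⁻¹.
det B = 6, so B⁻¹ = [[19/6, 3/2, 7/6], [2, 1, 1], [1/3, 0, 1/3]].
P = RB⁻¹ = [[-2, -1, 10], [-16, 25, -16]] · [[19/6, 3/2, 7/6], [2, 1, 1], [1/3, 0, 1/3]] = [[-5, -4, 0], [-6, 1, 1]].

1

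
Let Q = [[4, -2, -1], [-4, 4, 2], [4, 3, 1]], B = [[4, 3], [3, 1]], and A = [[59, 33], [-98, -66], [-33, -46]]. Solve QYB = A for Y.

Left-multiply by Q⁻¹ and right-multiply by B⁻¹: Y = Q⁻¹AB⁻¹.
det Q = -4, so Q⁻¹ = [[1/2, 1/4, 0], [-3, -2, 1], [7, 5, -2]].
det B = -5; the adjugate gives B⁻¹ = [[-1/5, 3/5], [3/5, -4/5]].
Q⁻¹A = [[5, 0], [-14, -13], [-11, -7]].
Y = (Q⁻¹A)B⁻¹ = [[-1, 3], [-5, 2], [-2, -1]].

Y = [[-1, 3], [-5, 2], [-2, -1]]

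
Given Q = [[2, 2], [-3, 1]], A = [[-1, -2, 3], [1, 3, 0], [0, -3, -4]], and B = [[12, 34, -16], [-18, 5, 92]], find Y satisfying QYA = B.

Y = [[-3, 3, 4], [-1, -1, -5]]

Y = Q⁻¹BA⁻¹ (apply Q⁻¹ on the left and A⁻¹ on the right).
det Q = 8, so Q⁻¹ = [[1/8, -1/4], [3/8, 1/4]].
A has determinant -5; A⁻¹ = [[12/5, 17/5, 9/5], [-4/5, -4/5, -3/5], [3/5, 3/5, 1/5]].
Q⁻¹B = [[6, 3, -25], [0, 14, 17]].
Y = (Q⁻¹B)A⁻¹ = [[-3, 3, 4], [-1, -1, -5]].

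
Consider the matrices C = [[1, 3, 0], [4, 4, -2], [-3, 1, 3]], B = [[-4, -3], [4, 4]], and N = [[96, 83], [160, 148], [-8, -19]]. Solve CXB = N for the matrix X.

Left-multiply by C⁻¹ and right-multiply by B⁻¹: X = C⁻¹NB⁻¹.
C has determinant -4; C⁻¹ = [[-7/2, 9/4, 3/2], [3/2, -3/4, -1/2], [-4, 5/2, 2]].
B has determinant -4; B⁻¹ = [[-1, -3/4], [1, 1]].
C⁻¹N = [[12, 14], [28, 23], [0, 0]].
X = (C⁻¹N)B⁻¹ = [[2, 5], [-5, 2], [0, 0]].

X = [[2, 5], [-5, 2], [0, 0]]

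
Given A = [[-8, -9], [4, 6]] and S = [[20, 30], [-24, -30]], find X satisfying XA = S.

X = [[0, 5], [2, -2]]

A is on the right of X, so right-multiply by A⁻¹: X = SA⁻¹.
det A = -12; the adjugate gives A⁻¹ = [[-1/2, -3/4], [1/3, 2/3]].
X = SA⁻¹ = [[20, 30], [-24, -30]] · [[-1/2, -3/4], [1/3, 2/3]] = [[0, 5], [2, -2]].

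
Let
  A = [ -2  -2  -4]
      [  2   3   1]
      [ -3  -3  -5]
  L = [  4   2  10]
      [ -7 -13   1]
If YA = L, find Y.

Since A sits to the right of Y, Y = LA⁻¹.
det A = -2; the adjugate gives A⁻¹ = [[6, -1, -5], [-7/2, 1, 3], [-3/2, 0, 1]].
Y = LA⁻¹ = [[4, 2, 10], [-7, -13, 1]] · [[6, -1, -5], [-7/2, 1, 3], [-3/2, 0, 1]] = [[2, -2, -4], [2, -6, -3]].

Y = [[2, -2, -4], [2, -6, -3]]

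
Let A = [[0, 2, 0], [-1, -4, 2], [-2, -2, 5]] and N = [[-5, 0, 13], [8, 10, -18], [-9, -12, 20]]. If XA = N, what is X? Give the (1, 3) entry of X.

3

Right-multiplying both sides by A⁻¹ gives X = NA⁻¹.
A has determinant 2; A⁻¹ = [[-8, -5, 2], [1/2, 0, 0], [-3, -2, 1]].
X = NA⁻¹ = [[-5, 0, 13], [8, 10, -18], [-9, -12, 20]] · [[-8, -5, 2], [1/2, 0, 0], [-3, -2, 1]] = [[1, -1, 3], [-5, -4, -2], [6, 5, 2]].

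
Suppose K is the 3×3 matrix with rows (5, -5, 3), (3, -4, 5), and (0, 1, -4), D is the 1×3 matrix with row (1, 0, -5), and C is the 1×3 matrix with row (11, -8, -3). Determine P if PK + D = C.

P = [[5, -5, -3]]

PK = C − D = [[10, -8, 2]].
Right-multiplying both sides by K⁻¹ gives P = (C − D)K⁻¹.
K has determinant 4; K⁻¹ = [[11/4, -17/4, -13/4], [3, -5, -4], [3/4, -5/4, -5/4]].
P = (C − D)K⁻¹ = [[5, -5, -3]].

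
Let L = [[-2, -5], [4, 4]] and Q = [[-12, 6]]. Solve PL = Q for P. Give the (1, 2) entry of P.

-6

Right-multiplying both sides by L⁻¹ gives P = QL⁻¹.
L has determinant 12; L⁻¹ = [[1/3, 5/12], [-1/3, -1/6]].
P = QL⁻¹ = [[-12, 6]] · [[1/3, 5/12], [-1/3, -1/6]] = [[-6, -6]].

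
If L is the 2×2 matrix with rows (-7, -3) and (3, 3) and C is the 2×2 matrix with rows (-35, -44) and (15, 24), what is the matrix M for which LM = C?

L is on the left of M, so left-multiply by L⁻¹: M = L⁻¹C.
det L = -12, so L⁻¹ = [[-1/4, -1/4], [1/4, 7/12]].
M = L⁻¹C = [[-1/4, -1/4], [1/4, 7/12]] · [[-35, -44], [15, 24]] = [[5, 5], [0, 3]].

M = [[5, 5], [0, 3]]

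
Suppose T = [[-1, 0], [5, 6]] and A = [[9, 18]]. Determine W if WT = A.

Since T sits to the right of W, W = AT⁻¹.
det T = -6; the adjugate gives T⁻¹ = [[-1, 0], [5/6, 1/6]].
W = AT⁻¹ = [[9, 18]] · [[-1, 0], [5/6, 1/6]] = [[6, 3]].

W = [[6, 3]]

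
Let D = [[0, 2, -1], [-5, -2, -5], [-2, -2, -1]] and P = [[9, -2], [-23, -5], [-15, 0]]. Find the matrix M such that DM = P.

M = [[4, -1], [4, 0], [-1, 2]]

D is on the left of M, so left-multiply by D⁻¹: M = D⁻¹P.
D has determinant 4; D⁻¹ = [[-2, 1, -3], [5/4, -1/2, 5/4], [3/2, -1, 5/2]].
M = D⁻¹P = [[-2, 1, -3], [5/4, -1/2, 5/4], [3/2, -1, 5/2]] · [[9, -2], [-23, -5], [-15, 0]] = [[4, -1], [4, 0], [-1, 2]].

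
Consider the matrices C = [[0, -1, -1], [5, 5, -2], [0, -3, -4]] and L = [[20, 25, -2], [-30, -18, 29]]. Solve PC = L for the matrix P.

C is on the right of P, so right-multiply by C⁻¹: P = LC⁻¹.
det C = -5, so C⁻¹ = [[26/5, 1/5, -7/5], [-4, 0, 1], [3, 0, -1]].
P = LC⁻¹ = [[20, 25, -2], [-30, -18, 29]] · [[26/5, 1/5, -7/5], [-4, 0, 1], [3, 0, -1]] = [[-2, 4, -1], [3, -6, -5]].

P = [[-2, 4, -1], [3, -6, -5]]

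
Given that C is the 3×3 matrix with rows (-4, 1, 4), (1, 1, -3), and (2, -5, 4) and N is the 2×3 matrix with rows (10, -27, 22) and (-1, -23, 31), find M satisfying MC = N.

M = [[1, 2, 6], [4, 3, 6]]

Right-multiplying both sides by C⁻¹ gives M = NC⁻¹.
det C = 6; the adjugate gives C⁻¹ = [[-11/6, -4, -7/6], [-5/3, -4, -4/3], [-7/6, -3, -5/6]].
M = NC⁻¹ = [[10, -27, 22], [-1, -23, 31]] · [[-11/6, -4, -7/6], [-5/3, -4, -4/3], [-7/6, -3, -5/6]] = [[1, 2, 6], [4, 3, 6]].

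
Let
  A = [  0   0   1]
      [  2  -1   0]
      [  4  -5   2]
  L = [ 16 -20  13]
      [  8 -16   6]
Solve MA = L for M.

A is on the right of M, so right-multiply by A⁻¹: M = LA⁻¹.
A has determinant -6; A⁻¹ = [[1/3, 5/6, -1/6], [2/3, 2/3, -1/3], [1, 0, 0]].
M = LA⁻¹ = [[16, -20, 13], [8, -16, 6]] · [[1/3, 5/6, -1/6], [2/3, 2/3, -1/3], [1, 0, 0]] = [[5, 0, 4], [-2, -4, 4]].

M = [[5, 0, 4], [-2, -4, 4]]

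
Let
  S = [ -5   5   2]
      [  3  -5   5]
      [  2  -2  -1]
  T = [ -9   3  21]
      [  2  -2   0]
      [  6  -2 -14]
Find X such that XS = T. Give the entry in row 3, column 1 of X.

Since S sits to the right of X, X = TS⁻¹.
S has determinant -2; S⁻¹ = [[-15/2, -1/2, -35/2], [-13/2, -1/2, -31/2], [-2, 0, -5]].
X = TS⁻¹ = [[-9, 3, 21], [2, -2, 0], [6, -2, -14]] · [[-15/2, -1/2, -35/2], [-13/2, -1/2, -31/2], [-2, 0, -5]] = [[6, 3, 6], [-2, 0, -4], [-4, -2, -4]].

-4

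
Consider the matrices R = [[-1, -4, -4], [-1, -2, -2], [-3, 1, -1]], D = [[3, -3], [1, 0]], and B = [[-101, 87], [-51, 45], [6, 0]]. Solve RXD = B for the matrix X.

X = R⁻¹BD⁻¹ (apply R⁻¹ on the left and D⁻¹ on the right).
R has determinant 4; R⁻¹ = [[1, -2, 0], [5/4, -11/4, 1/2], [-7/4, 13/4, -1/2]].
D has determinant 3; D⁻¹ = [[0, 1], [-1/3, 1]].
R⁻¹B = [[1, -3], [17, -15], [8, -6]].
X = (R⁻¹B)D⁻¹ = [[1, -2], [5, 2], [2, 2]].

X = [[1, -2], [5, 2], [2, 2]]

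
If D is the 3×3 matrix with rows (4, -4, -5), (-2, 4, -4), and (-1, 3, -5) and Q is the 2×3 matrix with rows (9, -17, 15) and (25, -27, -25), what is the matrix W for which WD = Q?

Since D sits to the right of W, W = QD⁻¹.
det D = 2, so D⁻¹ = [[-4, -35/2, 18], [-3, -25/2, 13], [-1, -4, 4]].
W = QD⁻¹ = [[9, -17, 15], [25, -27, -25]] · [[-4, -35/2, 18], [-3, -25/2, 13], [-1, -4, 4]] = [[0, -5, 1], [6, 0, -1]].

W = [[0, -5, 1], [6, 0, -1]]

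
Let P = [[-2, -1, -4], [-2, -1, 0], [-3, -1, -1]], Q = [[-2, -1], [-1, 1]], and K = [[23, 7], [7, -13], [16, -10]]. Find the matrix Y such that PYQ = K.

Y = [[1, 3], [-4, 5], [3, -2]]

Left-multiply by P⁻¹ and right-multiply by Q⁻¹: Y = P⁻¹KQ⁻¹.
P has determinant 4; P⁻¹ = [[1/4, 3/4, -1], [-1/2, -5/2, 2], [-1/4, 1/4, 0]].
det Q = -3; the adjugate gives Q⁻¹ = [[-1/3, -1/3], [-1/3, 2/3]].
P⁻¹K = [[-5, 2], [3, 9], [-4, -5]].
Y = (P⁻¹K)Q⁻¹ = [[1, 3], [-4, 5], [3, -2]].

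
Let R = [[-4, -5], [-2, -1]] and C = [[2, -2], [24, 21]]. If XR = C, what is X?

X = [[1, -3], [-3, -6]]

Since R sits to the right of X, X = CR⁻¹.
R has determinant -6; R⁻¹ = [[1/6, -5/6], [-1/3, 2/3]].
X = CR⁻¹ = [[2, -2], [24, 21]] · [[1/6, -5/6], [-1/3, 2/3]] = [[1, -3], [-3, -6]].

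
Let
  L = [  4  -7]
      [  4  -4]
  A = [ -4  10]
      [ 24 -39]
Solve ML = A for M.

M = [[-2, 1], [5, 1]]

L is on the right of M, so right-multiply by L⁻¹: M = AL⁻¹.
L has determinant 12; L⁻¹ = [[-1/3, 7/12], [-1/3, 1/3]].
M = AL⁻¹ = [[-4, 10], [24, -39]] · [[-1/3, 7/12], [-1/3, 1/3]] = [[-2, 1], [5, 1]].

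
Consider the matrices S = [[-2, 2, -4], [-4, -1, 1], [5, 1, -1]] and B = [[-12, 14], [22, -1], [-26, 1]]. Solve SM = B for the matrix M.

M = [[-4, 0], [-2, -5], [4, -6]]

S is on the left of M, so left-multiply by S⁻¹: M = S⁻¹B.
det S = -2; the adjugate gives S⁻¹ = [[0, 1, 1], [-1/2, -11, -9], [-1/2, -6, -5]].
M = S⁻¹B = [[0, 1, 1], [-1/2, -11, -9], [-1/2, -6, -5]] · [[-12, 14], [22, -1], [-26, 1]] = [[-4, 0], [-2, -5], [4, -6]].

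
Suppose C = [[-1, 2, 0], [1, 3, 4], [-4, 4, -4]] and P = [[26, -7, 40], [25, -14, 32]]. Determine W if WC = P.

W = [[-1, 5, -5], [-5, 4, -4]]

C is on the right of W, so right-multiply by C⁻¹: W = PC⁻¹.
C has determinant 4; C⁻¹ = [[-7, 2, 2], [-3, 1, 1], [4, -1, -5/4]].
W = PC⁻¹ = [[26, -7, 40], [25, -14, 32]] · [[-7, 2, 2], [-3, 1, 1], [4, -1, -5/4]] = [[-1, 5, -5], [-5, 4, -4]].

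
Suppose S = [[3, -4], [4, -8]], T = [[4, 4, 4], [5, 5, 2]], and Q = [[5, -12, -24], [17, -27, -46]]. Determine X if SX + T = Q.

SX = Q − T = [[1, -16, -28], [12, -32, -48]].
Left-multiplying both sides by S⁻¹ gives X = S⁻¹(Q − T).
det S = -8; the adjugate gives S⁻¹ = [[1, -1/2], [1/2, -3/8]].
X = S⁻¹(Q − T) = [[-5, 0, -4], [-4, 4, 4]].

X = [[-5, 0, -4], [-4, 4, 4]]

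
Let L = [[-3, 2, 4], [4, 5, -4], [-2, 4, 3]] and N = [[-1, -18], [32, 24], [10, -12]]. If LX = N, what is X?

X = [[3, 6], [4, 0], [0, 0]]

L is on the left of X, so left-multiply by L⁻¹: X = L⁻¹N.
L has determinant 3; L⁻¹ = [[31/3, 10/3, -28/3], [-4/3, -1/3, 4/3], [26/3, 8/3, -23/3]].
X = L⁻¹N = [[31/3, 10/3, -28/3], [-4/3, -1/3, 4/3], [26/3, 8/3, -23/3]] · [[-1, -18], [32, 24], [10, -12]] = [[3, 6], [4, 0], [0, 0]].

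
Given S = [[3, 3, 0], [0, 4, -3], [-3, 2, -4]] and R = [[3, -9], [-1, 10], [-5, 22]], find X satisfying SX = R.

X = [[-1, -4], [2, 1], [3, -2]]

Since S multiplies X on the left, X = S⁻¹R.
det S = -3, so S⁻¹ = [[10/3, -4, 3], [-3, 4, -3], [-4, 5, -4]].
X = S⁻¹R = [[10/3, -4, 3], [-3, 4, -3], [-4, 5, -4]] · [[3, -9], [-1, 10], [-5, 22]] = [[-1, -4], [2, 1], [3, -2]].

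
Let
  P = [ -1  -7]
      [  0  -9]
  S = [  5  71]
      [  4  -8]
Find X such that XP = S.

X = [[-5, -4], [-4, 4]]

Since P sits to the right of X, X = SP⁻¹.
det P = 9, so P⁻¹ = [[-1, 7/9], [0, -1/9]].
X = SP⁻¹ = [[5, 71], [4, -8]] · [[-1, 7/9], [0, -1/9]] = [[-5, -4], [-4, 4]].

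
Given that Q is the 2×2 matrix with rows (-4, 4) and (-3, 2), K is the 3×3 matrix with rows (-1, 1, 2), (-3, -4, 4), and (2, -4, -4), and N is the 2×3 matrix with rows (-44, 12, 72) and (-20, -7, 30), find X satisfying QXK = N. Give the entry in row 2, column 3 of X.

-5

Isolating X: multiply by Q⁻¹ from the left and K⁻¹ from the right, so X = Q⁻¹NK⁻¹.
Q has determinant 4; Q⁻¹ = [[1/2, -1], [3/4, -1]].
det K = 4; the adjugate gives K⁻¹ = [[8, -1, 3], [-1, 0, -1/2], [5, -1/2, 7/4]].
Q⁻¹N = [[-2, 13, 6], [-13, 16, 24]].
X = (Q⁻¹N)K⁻¹ = [[1, -1, -2], [0, 1, -5]].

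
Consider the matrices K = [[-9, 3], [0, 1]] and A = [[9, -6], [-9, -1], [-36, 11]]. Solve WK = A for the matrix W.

W = [[-1, -3], [1, -4], [4, -1]]

K is on the right of W, so right-multiply by K⁻¹: W = AK⁻¹.
det K = -9, so K⁻¹ = [[-1/9, 1/3], [0, 1]].
W = AK⁻¹ = [[9, -6], [-9, -1], [-36, 11]] · [[-1/9, 1/3], [0, 1]] = [[-1, -3], [1, -4], [4, -1]].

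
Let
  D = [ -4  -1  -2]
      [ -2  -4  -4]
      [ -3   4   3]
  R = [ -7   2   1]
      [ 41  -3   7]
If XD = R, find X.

X = [[-2, 3, 3], [-5, -3, -5]]

Right-multiplying both sides by D⁻¹ gives X = RD⁻¹.
det D = 6; the adjugate gives D⁻¹ = [[2/3, -5/6, -2/3], [3, -3, -2], [-10/3, 19/6, 7/3]].
X = RD⁻¹ = [[-7, 2, 1], [41, -3, 7]] · [[2/3, -5/6, -2/3], [3, -3, -2], [-10/3, 19/6, 7/3]] = [[-2, 3, 3], [-5, -3, -5]].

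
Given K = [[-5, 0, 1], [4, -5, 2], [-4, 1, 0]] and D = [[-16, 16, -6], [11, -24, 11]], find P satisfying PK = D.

Since K sits to the right of P, P = DK⁻¹.
det K = -6, so K⁻¹ = [[1/3, -1/6, -5/6], [4/3, -2/3, -7/3], [8/3, -5/6, -25/6]].
P = DK⁻¹ = [[-16, 16, -6], [11, -24, 11]] · [[1/3, -1/6, -5/6], [4/3, -2/3, -7/3], [8/3, -5/6, -25/6]] = [[0, -3, 1], [1, 5, 1]].

P = [[0, -3, 1], [1, 5, 1]]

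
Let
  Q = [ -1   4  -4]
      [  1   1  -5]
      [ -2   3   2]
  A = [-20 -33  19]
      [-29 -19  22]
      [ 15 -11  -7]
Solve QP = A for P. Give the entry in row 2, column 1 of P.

Q is on the left of P, so left-multiply by Q⁻¹: P = Q⁻¹A.
det Q = -5; the adjugate gives Q⁻¹ = [[-17/5, 4, 16/5], [-8/5, 2, 9/5], [-1, 1, 1]].
P = Q⁻¹A = [[-17/5, 4, 16/5], [-8/5, 2, 9/5], [-1, 1, 1]] · [[-20, -33, 19], [-29, -19, 22], [15, -11, -7]] = [[0, 1, 1], [1, -5, 1], [6, 3, -4]].

1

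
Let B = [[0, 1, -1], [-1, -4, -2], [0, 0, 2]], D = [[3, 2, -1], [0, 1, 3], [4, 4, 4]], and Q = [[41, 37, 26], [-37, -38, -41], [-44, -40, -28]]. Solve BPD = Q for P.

Left-multiply by B⁻¹ and right-multiply by D⁻¹: P = B⁻¹QD⁻¹.
det B = 2, so B⁻¹ = [[-4, -1, -3], [1, 0, 1/2], [0, 0, 1/2]].
det D = 4, so D⁻¹ = [[-2, -3, 7/4], [3, 4, -9/4], [-1, -1, 3/4]].
B⁻¹Q = [[5, 10, 21], [19, 17, 12], [-22, -20, -14]].
P = (B⁻¹Q)D⁻¹ = [[-1, 4, 2], [1, -1, 4], [-2, 0, -4]].

P = [[-1, 4, 2], [1, -1, 4], [-2, 0, -4]]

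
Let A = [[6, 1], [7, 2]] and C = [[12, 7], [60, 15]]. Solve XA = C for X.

Since A sits to the right of X, X = CA⁻¹.
A has determinant 5; A⁻¹ = [[2/5, -1/5], [-7/5, 6/5]].
X = CA⁻¹ = [[12, 7], [60, 15]] · [[2/5, -1/5], [-7/5, 6/5]] = [[-5, 6], [3, 6]].

X = [[-5, 6], [3, 6]]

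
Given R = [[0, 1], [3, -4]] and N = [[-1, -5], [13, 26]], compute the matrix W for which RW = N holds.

Since R multiplies W on the left, W = R⁻¹N.
R has determinant -3; R⁻¹ = [[4/3, 1/3], [1, 0]].
W = R⁻¹N = [[4/3, 1/3], [1, 0]] · [[-1, -5], [13, 26]] = [[3, 2], [-1, -5]].

W = [[3, 2], [-1, -5]]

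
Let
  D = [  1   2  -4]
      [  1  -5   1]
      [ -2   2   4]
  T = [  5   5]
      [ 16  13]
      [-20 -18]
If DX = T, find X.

X = [[3, -3], [-3, -4], [-2, -4]]

D is on the left of X, so left-multiply by D⁻¹: X = D⁻¹T.
D has determinant -2; D⁻¹ = [[11, 8, 9], [3, 2, 5/2], [4, 3, 7/2]].
X = D⁻¹T = [[11, 8, 9], [3, 2, 5/2], [4, 3, 7/2]] · [[5, 5], [16, 13], [-20, -18]] = [[3, -3], [-3, -4], [-2, -4]].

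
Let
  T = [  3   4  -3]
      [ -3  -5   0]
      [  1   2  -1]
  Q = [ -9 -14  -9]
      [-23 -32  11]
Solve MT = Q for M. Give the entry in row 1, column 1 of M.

Since T sits to the right of M, M = QT⁻¹.
det T = 6, so T⁻¹ = [[5/6, -1/3, -5/2], [-1/2, 0, 3/2], [-1/6, -1/3, -1/2]].
M = QT⁻¹ = [[-9, -14, -9], [-23, -32, 11]] · [[5/6, -1/3, -5/2], [-1/2, 0, 3/2], [-1/6, -1/3, -1/2]] = [[1, 6, 6], [-5, 4, 4]].

1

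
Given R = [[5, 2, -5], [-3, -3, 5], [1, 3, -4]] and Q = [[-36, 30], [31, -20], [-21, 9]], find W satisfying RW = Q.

R is on the left of W, so left-multiply by R⁻¹: W = R⁻¹Q.
det R = 1, so R⁻¹ = [[-3, -7, -5], [-7, -15, -10], [-6, -13, -9]].
W = R⁻¹Q = [[-3, -7, -5], [-7, -15, -10], [-6, -13, -9]] · [[-36, 30], [31, -20], [-21, 9]] = [[-4, 5], [-3, 0], [2, -1]].

W = [[-4, 5], [-3, 0], [2, -1]]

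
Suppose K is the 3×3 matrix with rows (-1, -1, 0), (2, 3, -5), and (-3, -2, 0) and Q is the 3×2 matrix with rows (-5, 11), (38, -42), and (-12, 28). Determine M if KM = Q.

K is on the left of M, so left-multiply by K⁻¹: M = K⁻¹Q.
det K = -5, so K⁻¹ = [[2, 0, -1], [-3, 0, 1], [-1, -1/5, 1/5]].
M = K⁻¹Q = [[2, 0, -1], [-3, 0, 1], [-1, -1/5, 1/5]] · [[-5, 11], [38, -42], [-12, 28]] = [[2, -6], [3, -5], [-5, 3]].

M = [[2, -6], [3, -5], [-5, 3]]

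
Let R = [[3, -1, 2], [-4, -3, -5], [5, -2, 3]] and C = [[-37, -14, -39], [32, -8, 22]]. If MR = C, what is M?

R is on the right of M, so right-multiply by R⁻¹: M = CR⁻¹.
det R = 2, so R⁻¹ = [[-19/2, -1/2, 11/2], [-13/2, -1/2, 7/2], [23/2, 1/2, -13/2]].
M = CR⁻¹ = [[-37, -14, -39], [32, -8, 22]] · [[-19/2, -1/2, 11/2], [-13/2, -1/2, 7/2], [23/2, 1/2, -13/2]] = [[-6, 6, 1], [1, -1, 5]].

M = [[-6, 6, 1], [1, -1, 5]]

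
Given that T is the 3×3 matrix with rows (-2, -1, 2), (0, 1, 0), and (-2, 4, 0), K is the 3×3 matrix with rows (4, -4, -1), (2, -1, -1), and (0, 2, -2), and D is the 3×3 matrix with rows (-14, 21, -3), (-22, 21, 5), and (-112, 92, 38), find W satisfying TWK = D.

W = [[1, 4, 2], [-4, -3, 1], [-3, 3, 4]]

Isolating W: multiply by T⁻¹ from the left and K⁻¹ from the right, so W = T⁻¹DK⁻¹.
det T = 4; the adjugate gives T⁻¹ = [[0, 2, -1/2], [0, 1, 0], [1/2, 5/2, -1/2]].
det K = -4, so K⁻¹ = [[-1, 5/2, -3/4], [-1, 2, -1/2], [-1, 2, -1]].
T⁻¹D = [[12, -4, -9], [-22, 21, 5], [-6, 17, -8]].
W = (T⁻¹D)K⁻¹ = [[1, 4, 2], [-4, -3, 1], [-3, 3, 4]].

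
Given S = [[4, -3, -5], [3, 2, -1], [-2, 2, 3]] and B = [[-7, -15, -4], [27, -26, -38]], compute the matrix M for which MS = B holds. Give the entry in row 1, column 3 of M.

Since S sits to the right of M, M = BS⁻¹.
S has determinant 3; S⁻¹ = [[8/3, -1/3, 13/3], [-7/3, 2/3, -11/3], [10/3, -2/3, 17/3]].
M = BS⁻¹ = [[-7, -15, -4], [27, -26, -38]] · [[8/3, -1/3, 13/3], [-7/3, 2/3, -11/3], [10/3, -2/3, 17/3]] = [[3, -5, 2], [6, -1, -3]].

2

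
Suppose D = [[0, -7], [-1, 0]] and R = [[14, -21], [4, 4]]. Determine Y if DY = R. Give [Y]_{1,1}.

Since D multiplies Y on the left, Y = D⁻¹R.
det D = -7, so D⁻¹ = [[0, -1], [-1/7, 0]].
Y = D⁻¹R = [[0, -1], [-1/7, 0]] · [[14, -21], [4, 4]] = [[-4, -4], [-2, 3]].

-4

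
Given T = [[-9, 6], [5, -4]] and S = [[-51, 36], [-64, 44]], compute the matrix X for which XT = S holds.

T is on the right of X, so right-multiply by T⁻¹: X = ST⁻¹.
T has determinant 6; T⁻¹ = [[-2/3, -1], [-5/6, -3/2]].
X = ST⁻¹ = [[-51, 36], [-64, 44]] · [[-2/3, -1], [-5/6, -3/2]] = [[4, -3], [6, -2]].

X = [[4, -3], [6, -2]]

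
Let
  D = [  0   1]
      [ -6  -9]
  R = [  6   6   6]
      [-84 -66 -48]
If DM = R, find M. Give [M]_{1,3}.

-1

D is on the left of M, so left-multiply by D⁻¹: M = D⁻¹R.
det D = 6; the adjugate gives D⁻¹ = [[-3/2, -1/6], [1, 0]].
M = D⁻¹R = [[-3/2, -1/6], [1, 0]] · [[6, 6, 6], [-84, -66, -48]] = [[5, 2, -1], [6, 6, 6]].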